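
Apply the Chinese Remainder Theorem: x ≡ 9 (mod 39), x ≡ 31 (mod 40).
711

Using Chinese Remainder Theorem:
M = 39 × 40 = 1560
M1 = 40, M2 = 39
y1 = 40^(-1) mod 39 = 1
y2 = 39^(-1) mod 40 = 39
x = (9×40×1 + 31×39×39) mod 1560 = 711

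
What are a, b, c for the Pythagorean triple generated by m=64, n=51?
(1495, 6528, 6697)

Euclid's formula: a = m² - n², b = 2mn, c = m² + n²
m = 64, n = 51
a = 64² - 51² = 4096 - 2601 = 1495
b = 2 × 64 × 51 = 6528
c = 64² + 51² = 4096 + 2601 = 6697
Verification: 1495² + 6528² = 2235025 + 42614784 = 44849809 = 6697² ✓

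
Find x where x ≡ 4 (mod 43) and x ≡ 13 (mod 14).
391

Using Chinese Remainder Theorem:
M = 43 × 14 = 602
M1 = 14, M2 = 43
y1 = 14^(-1) mod 43 = 40
y2 = 43^(-1) mod 14 = 1
x = (4×14×40 + 13×43×1) mod 602 = 391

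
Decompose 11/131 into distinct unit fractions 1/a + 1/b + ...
1/12 + 1/1572

Greedy algorithm:
11/131: ceiling(131/11) = 12, use 1/12
1/1572: ceiling(1572/1) = 1572, use 1/1572
Result: 11/131 = 1/12 + 1/1572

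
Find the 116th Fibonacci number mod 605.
492

Matrix identity: Q^n = [[F_(n+1), F_n], [F_n, F_(n-1)]] with Q = [[1,1],[1,0]].
n = 116 = 1110100₂. Square-and-multiply, entries mod 605:
Q^1 = [[1,1],[1,0]]
Q^3 = (Q^1)²·Q = [[3,2],[2,1]]
Q^7 = (Q^3)²·Q = [[21,13],[13,8]]
Q^14 = (Q^7)² = [[5,377],[377,233]]
Q^29 = (Q^14)²·Q = [[165,584],[584,186]]
Q^58 = (Q^29)² = [[441,494],[494,552]]
Q^116 = (Q^58)² = [[497,492],[492,5]]
F_116 mod 605 = Q^116[0][1] = 492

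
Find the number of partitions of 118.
1482074143

p(n) counts ways to write n as a sum of positive integers (order ignored).
Euler's pentagonal recurrence: p(k) = p(k-1) + p(k-2) - p(k-5) - p(k-7) + p(k-12) + p(k-15) - ... (offsets j(3j∓1)/2, signs ++--, p(0)=1, p(<0)=0).
DP table for k = 0..117: p(0)=1, p(1)=1, p(2)=2, p(3)=3, p(4)=5, p(5)=7, p(6)=11, p(7)=15, p(8)=22, p(9)=30, p(10)=42, p(11)=56, p(12)=77, p(13)=101, p(14)=135, p(15)=176, p(16)=231, p(17)=297, p(18)=385, p(19)=490, p(20)=627, p(21)=792, p(22)=1002, p(23)=1255, p(24)=1575, p(25)=1958, p(26)=2436, p(27)=3010, p(28)=3718, p(29)=4565, p(30)=5604, p(31)=6842, p(32)=8349, p(33)=10143, p(34)=12310, p(35)=14883, p(36)=17977, p(37)=21637, p(38)=26015, p(39)=31185, p(40)=37338, p(41)=44583, p(42)=53174, p(43)=63261, p(44)=75175, p(45)=89134, p(46)=105558, p(47)=124754, p(48)=147273, p(49)=173525, p(50)=204226, p(51)=239943, p(52)=281589, p(53)=329931, p(54)=386155, p(55)=451276, p(56)=526823, p(57)=614154, p(58)=715220, p(59)=831820, p(60)=966467, p(61)=1121505, p(62)=1300156, p(63)=1505499, p(64)=1741630, p(65)=2012558, p(66)=2323520, p(67)=2679689, p(68)=3087735, p(69)=3554345, p(70)=4087968, p(71)=4697205, p(72)=5392783, p(73)=6185689, p(74)=7089500, p(75)=8118264, p(76)=9289091, p(77)=10619863, p(78)=12132164, p(79)=13848650, p(80)=15796476, p(81)=18004327, p(82)=20506255, p(83)=23338469, p(84)=26543660, p(85)=30167357, p(86)=34262962, p(87)=38887673, p(88)=44108109, p(89)=49995925, p(90)=56634173, p(91)=64112359, p(92)=72533807, p(93)=82010177, p(94)=92669720, p(95)=104651419, p(96)=118114304, p(97)=133230930, p(98)=150198136, p(99)=169229875, p(100)=190569292, p(101)=214481126, p(102)=241265379, p(103)=271248950, p(104)=304801365, p(105)=342325709, p(106)=384276336, p(107)=431149389, p(108)=483502844, p(109)=541946240, p(110)=607163746, p(111)=679903203, p(112)=761002156, p(113)=851376628, p(114)=952050665, p(115)=1064144451, p(116)=1188908248, p(117)=1327710076.
Final step: p(118) = p(117) + p(116) - p(113) - p(111) + p(106) + p(103) - p(96) - p(92) + p(83) + p(78) - p(67) - p(61) + p(48) + p(41) - p(26) - p(18) + p(1)
= 1327710076 + 1188908248 - 851376628 - 679903203 + 384276336 + 271248950 - 118114304 - 72533807 + 23338469 + 12132164 - 2679689 - 1121505 + 147273 + 44583 - 2436 - 385 + 1
= 1482074143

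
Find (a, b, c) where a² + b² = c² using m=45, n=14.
(1829, 1260, 2221)

Euclid's formula: a = m² - n², b = 2mn, c = m² + n²
m = 45, n = 14
a = 45² - 14² = 2025 - 196 = 1829
b = 2 × 45 × 14 = 1260
c = 45² + 14² = 2025 + 196 = 2221
Verification: 1829² + 1260² = 3345241 + 1587600 = 4932841 = 2221² ✓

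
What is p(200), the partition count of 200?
3972999029388

p(n) counts ways to write n as a sum of positive integers (order ignored).
Euler's pentagonal recurrence: p(k) = p(k-1) + p(k-2) - p(k-5) - p(k-7) + p(k-12) + p(k-15) - ... (offsets j(3j∓1)/2, signs ++--, p(0)=1, p(<0)=0).
DP table for k = 0..199: p(0)=1, p(1)=1, p(2)=2, p(3)=3, p(4)=5, p(5)=7, p(6)=11, p(7)=15, p(8)=22, p(9)=30, p(10)=42, p(11)=56, p(12)=77, p(13)=101, p(14)=135, p(15)=176, p(16)=231, p(17)=297, p(18)=385, p(19)=490, p(20)=627, p(21)=792, p(22)=1002, p(23)=1255, p(24)=1575, p(25)=1958, p(26)=2436, p(27)=3010, p(28)=3718, p(29)=4565, p(30)=5604, p(31)=6842, p(32)=8349, p(33)=10143, p(34)=12310, p(35)=14883, p(36)=17977, p(37)=21637, p(38)=26015, p(39)=31185, p(40)=37338, p(41)=44583, p(42)=53174, p(43)=63261, p(44)=75175, p(45)=89134, p(46)=105558, p(47)=124754, p(48)=147273, p(49)=173525, p(50)=204226, p(51)=239943, p(52)=281589, p(53)=329931, p(54)=386155, p(55)=451276, p(56)=526823, p(57)=614154, p(58)=715220, p(59)=831820, p(60)=966467, p(61)=1121505, p(62)=1300156, p(63)=1505499, p(64)=1741630, p(65)=2012558, p(66)=2323520, p(67)=2679689, p(68)=3087735, p(69)=3554345, p(70)=4087968, p(71)=4697205, p(72)=5392783, p(73)=6185689, p(74)=7089500, p(75)=8118264, p(76)=9289091, p(77)=10619863, p(78)=12132164, p(79)=13848650, p(80)=15796476, p(81)=18004327, p(82)=20506255, p(83)=23338469, p(84)=26543660, p(85)=30167357, p(86)=34262962, p(87)=38887673, p(88)=44108109, p(89)=49995925, p(90)=56634173, p(91)=64112359, p(92)=72533807, p(93)=82010177, p(94)=92669720, p(95)=104651419, p(96)=118114304, p(97)=133230930, p(98)=150198136, p(99)=169229875, p(100)=190569292, p(101)=214481126, p(102)=241265379, p(103)=271248950, p(104)=304801365, p(105)=342325709, p(106)=384276336, p(107)=431149389, p(108)=483502844, p(109)=541946240, p(110)=607163746, p(111)=679903203, p(112)=761002156, p(113)=851376628, p(114)=952050665, p(115)=1064144451, p(116)=1188908248, p(117)=1327710076, p(118)=1482074143, p(119)=1653668665, p(120)=1844349560, p(121)=2056148051, p(122)=2291320912, p(123)=2552338241, p(124)=2841940500, p(125)=3163127352, p(126)=3519222692, p(127)=3913864295, p(128)=4351078600, p(129)=4835271870, p(130)=5371315400, p(131)=5964539504, p(132)=6620830889, p(133)=7346629512, p(134)=8149040695, p(135)=9035836076, p(136)=10015581680, p(137)=11097645016, p(138)=12292341831, p(139)=13610949895, p(140)=15065878135, p(141)=16670689208, p(142)=18440293320, p(143)=20390982757, p(144)=22540654445, p(145)=24908858009, p(146)=27517052599, p(147)=30388671978, p(148)=33549419497, p(149)=37027355200, p(150)=40853235313, p(151)=45060624582, p(152)=49686288421, p(153)=54770336324, p(154)=60356673280, p(155)=66493182097, p(156)=73232243759, p(157)=80630964769, p(158)=88751778802, p(159)=97662728555, p(160)=107438159466, p(161)=118159068427, p(162)=129913904637, p(163)=142798995930, p(164)=156919475295, p(165)=172389800255, p(166)=189334822579, p(167)=207890420102, p(168)=228204732751, p(169)=250438925115, p(170)=274768617130, p(171)=301384802048, p(172)=330495499613, p(173)=362326859895, p(174)=397125074750, p(175)=435157697830, p(176)=476715857290, p(177)=522115831195, p(178)=571701605655, p(179)=625846753120, p(180)=684957390936, p(181)=749474411781, p(182)=819876908323, p(183)=896684817527, p(184)=980462880430, p(185)=1071823774337, p(186)=1171432692373, p(187)=1280011042268, p(188)=1398341745571, p(189)=1527273599625, p(190)=1667727404093, p(191)=1820701100652, p(192)=1987276856363, p(193)=2168627105469, p(194)=2366022741845, p(195)=2580840212973, p(196)=2814570987591, p(197)=3068829878530, p(198)=3345365983698, p(199)=3646072432125.
Final step: p(200) = p(199) + p(198) - p(195) - p(193) + p(188) + p(185) - p(178) - p(174) + p(165) + p(160) - p(149) - p(143) + p(130) + p(123) - p(108) - p(100) + p(83) + p(74) - p(55) - p(45) + p(24) + p(13)
= 3646072432125 + 3345365983698 - 2580840212973 - 2168627105469 + 1398341745571 + 1071823774337 - 571701605655 - 397125074750 + 172389800255 + 107438159466 - 37027355200 - 20390982757 + 5371315400 + 2552338241 - 483502844 - 190569292 + 23338469 + 7089500 - 451276 - 89134 + 1575 + 101
= 3972999029388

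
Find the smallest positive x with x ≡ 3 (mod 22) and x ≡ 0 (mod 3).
3

Using Chinese Remainder Theorem:
M = 22 × 3 = 66
M1 = 3, M2 = 22
y1 = 3^(-1) mod 22 = 15
y2 = 22^(-1) mod 3 = 1
x = (3×3×15 + 0×22×1) mod 66 = 3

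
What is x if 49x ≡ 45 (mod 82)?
x ≡ 21 (mod 82)

gcd(49, 82) = 1, which divides 45, so solutions exist.
Find 49^(-1) mod 82 by the extended Euclidean algorithm:
82 = 1 × 49 + 33  ⟹  33 = (1)·82 + (-1)·49
49 = 1 × 33 + 16  ⟹  16 = (-1)·82 + (2)·49
33 = 2 × 16 + 1  ⟹  1 = (3)·82 + (-5)·49
So (-5)·49 ≡ 1 (mod 82), i.e. 49^(-1) ≡ -5 ≡ 77 (mod 82).
x ≡ 77 × 45 = 3465 ≡ 21 (mod 82).
Check: 49 × 21 = 1029 ≡ 45 (mod 82).
Unique solution: x ≡ 21 (mod 82)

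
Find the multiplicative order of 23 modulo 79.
3

79 is prime, so ord(23) divides φ(79) = 78.
Divisors of 78: 1, 2, 3, 6, 13, 26, 39, 78.
Repeated squaring: 23^1 ≡ 23, 23^2 ≡ 55, 23^4 ≡ 23, 23^8 ≡ 55, 23^16 ≡ 23, 23^32 ≡ 55, 23^64 ≡ 23 (mod 79).
Test 23^d mod 79 for each divisor d in increasing order:
23^1 ≡ 23
23^2 ≡ 55
23^3 = 23^2·23^1 ≡ 1  ← first divisor giving 1
The order is 3.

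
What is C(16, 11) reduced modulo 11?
1

Using Lucas' theorem:
Write n=16 and k=11 in base 11:
n in base 11: [1, 5]
k in base 11: [1, 0]
C(16,11) mod 11 = ∏ C(n_i, k_i) mod 11
Digit binomials (mod 11): C(1,1) = 1; C(5,0) = 1
Product: 1 × 1 = 1 ≡ 1 (mod 11)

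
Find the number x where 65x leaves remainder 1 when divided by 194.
3

gcd(65, 194) = 1, so the inverse exists.
Extended Euclidean algorithm on (194, 65):
194 = 2 × 65 + 64  ⟹  64 = (1)·194 + (-2)·65
65 = 1 × 64 + 1  ⟹  1 = (-1)·194 + (3)·65
So (3)·65 ≡ 1 (mod 194), i.e. 65^(-1) ≡ 3 (mod 194).
Check: 65 × 3 = 195 ≡ 1 (mod 194)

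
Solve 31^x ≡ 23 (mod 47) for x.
17

Baby-step giant-step with step n = ⌈√47⌉ = 7.
Baby steps 31^j mod 47 (j:value) for j=0..6: 0:1, 1:31, 2:21, 3:40, 4:18, 5:41, 6:2.
Giant-step multiplier: 31^(-7) ≡ 31^(46-7) = 31^39 ≡ 22 (mod 47).
Giant steps γ_i = 23·22^i mod 47: γ_0=23, γ_1=36, γ_2=40 (in table at j=3).
x = i·n + j = 2·7 + 3 = 17.
Check: 31^17 ≡ 23 (mod 47).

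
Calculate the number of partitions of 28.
3718

p(n) counts ways to write n as a sum of positive integers (order ignored).
Euler's pentagonal recurrence: p(k) = p(k-1) + p(k-2) - p(k-5) - p(k-7) + p(k-12) + p(k-15) - ... (offsets j(3j∓1)/2, signs ++--, p(0)=1, p(<0)=0).
DP table for k = 0..27: p(0)=1, p(1)=1, p(2)=2, p(3)=3, p(4)=5, p(5)=7, p(6)=11, p(7)=15, p(8)=22, p(9)=30, p(10)=42, p(11)=56, p(12)=77, p(13)=101, p(14)=135, p(15)=176, p(16)=231, p(17)=297, p(18)=385, p(19)=490, p(20)=627, p(21)=792, p(22)=1002, p(23)=1255, p(24)=1575, p(25)=1958, p(26)=2436, p(27)=3010.
Final step: p(28) = p(27) + p(26) - p(23) - p(21) + p(16) + p(13) - p(6) - p(2)
= 3010 + 2436 - 1255 - 792 + 231 + 101 - 11 - 2
= 3718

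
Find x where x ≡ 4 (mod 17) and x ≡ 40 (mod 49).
89

Using Chinese Remainder Theorem:
M = 17 × 49 = 833
M1 = 49, M2 = 17
y1 = 49^(-1) mod 17 = 8
y2 = 17^(-1) mod 49 = 26
x = (4×49×8 + 40×17×26) mod 833 = 89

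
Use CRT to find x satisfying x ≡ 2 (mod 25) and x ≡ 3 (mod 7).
52

Using Chinese Remainder Theorem:
M = 25 × 7 = 175
M1 = 7, M2 = 25
y1 = 7^(-1) mod 25 = 18
y2 = 25^(-1) mod 7 = 2
x = (2×7×18 + 3×25×2) mod 175 = 52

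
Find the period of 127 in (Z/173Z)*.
172

173 is prime, so ord(127) divides φ(173) = 172.
Divisors of 172: 1, 2, 4, 43, 86, 172.
Repeated squaring: 127^1 ≡ 127, 127^2 ≡ 40, 127^4 ≡ 43, 127^8 ≡ 119, 127^16 ≡ 148, 127^32 ≡ 106, 127^64 ≡ 164, 127^128 ≡ 81 (mod 173).
Test 127^d mod 173 for each divisor d in increasing order:
127^1 ≡ 127
127^2 ≡ 40
127^4 ≡ 43
127^43 = 127^32·127^8·127^2·127^1 ≡ 93
127^86 = 127^64·127^16·127^4·127^2 ≡ 172
127^172 = 127^128·127^32·127^8·127^4 ≡ 1  ← first divisor giving 1
The order is 172.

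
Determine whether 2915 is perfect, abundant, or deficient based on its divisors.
deficient

Proper divisors of 2915: sum = 1 + 5 + 11 + 53 + 55 + 265 + 583 = 973
Since 973 < 2915, 2915 is deficient.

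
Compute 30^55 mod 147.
30

Repeated squaring. Binary of 55 = 110111.
30^1 ≡ 30 (mod 147); 30^2 ≡ 18 (mod 147); 30^4 ≡ 30 (mod 147); 30^8 ≡ 18 (mod 147); 30^16 ≡ 30 (mod 147); 30^32 ≡ 18 (mod 147)
30^55 = 30^1 × 30^2 × 30^4 × 30^16 × 30^32 ≡ 30 (mod 147)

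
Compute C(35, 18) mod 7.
0

Using Lucas' theorem:
Write n=35 and k=18 in base 7:
n in base 7: [5, 0]
k in base 7: [2, 4]
C(35,18) mod 7 = ∏ C(n_i, k_i) mod 7
Digit binomials (mod 7): C(5,2) = 10 ≡ 3; C(0,4) = 0 (k_i > n_i)
Product: 3 × 0 = 0 ≡ 0 (mod 7)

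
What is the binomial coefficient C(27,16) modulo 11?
2

Using Lucas' theorem:
Write n=27 and k=16 in base 11:
n in base 11: [2, 5]
k in base 11: [1, 5]
C(27,16) mod 11 = ∏ C(n_i, k_i) mod 11
Digit binomials (mod 11): C(2,1) = 2; C(5,5) = 1
Product: 2 × 1 = 2 ≡ 2 (mod 11)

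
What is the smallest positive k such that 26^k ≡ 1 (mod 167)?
166

167 is prime, so ord(26) divides φ(167) = 166.
Divisors of 166: 1, 2, 83, 166.
Repeated squaring: 26^1 ≡ 26, 26^2 ≡ 8, 26^4 ≡ 64, 26^8 ≡ 88, 26^16 ≡ 62, 26^32 ≡ 3, 26^64 ≡ 9, 26^128 ≡ 81 (mod 167).
Test 26^d mod 167 for each divisor d in increasing order:
26^1 ≡ 26
26^2 ≡ 8
26^83 = 26^64·26^16·26^2·26^1 ≡ 166
26^166 = 26^128·26^32·26^4·26^2 ≡ 1  ← first divisor giving 1
The order is 166.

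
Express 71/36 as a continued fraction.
[1; 1, 35]

Euclidean algorithm steps:
71 = 1 × 36 + 35
36 = 1 × 35 + 1
35 = 35 × 1 + 0
Continued fraction: [1; 1, 35]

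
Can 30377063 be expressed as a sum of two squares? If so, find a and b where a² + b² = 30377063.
Not possible

Factorization: 30377063 = 67^3 × 101
By Fermat: n is sum of two squares iff every prime p ≡ 3 (mod 4) appears to even power.
Prime(s) ≡ 3 (mod 4) with odd exponent: [(67, 3)]
Therefore 30377063 cannot be expressed as a² + b².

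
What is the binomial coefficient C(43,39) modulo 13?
1

Using Lucas' theorem:
Write n=43 and k=39 in base 13:
n in base 13: [3, 4]
k in base 13: [3, 0]
C(43,39) mod 13 = ∏ C(n_i, k_i) mod 13
Digit binomials (mod 13): C(3,3) = 1; C(4,0) = 1
Product: 1 × 1 = 1 ≡ 1 (mod 13)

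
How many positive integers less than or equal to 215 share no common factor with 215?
168

215 = 5 × 43
φ(n) = n × ∏(1 - 1/p) for each prime p dividing n
φ(215) = 215 × (1 - 1/5) × (1 - 1/43) = 168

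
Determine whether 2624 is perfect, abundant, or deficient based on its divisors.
abundant

Proper divisors of 2624: sum = 1 + 2 + 4 + 8 + 16 + 32 + 41 + 64 + 82 + 164 + 328 + 656 + 1312 = 2710
Since 2710 > 2624, 2624 is abundant.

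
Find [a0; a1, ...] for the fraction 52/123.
[0; 2, 2, 1, 2, 1, 4]

Euclidean algorithm steps:
52 = 0 × 123 + 52
123 = 2 × 52 + 19
52 = 2 × 19 + 14
19 = 1 × 14 + 5
14 = 2 × 5 + 4
5 = 1 × 4 + 1
4 = 4 × 1 + 0
Continued fraction: [0; 2, 2, 1, 2, 1, 4]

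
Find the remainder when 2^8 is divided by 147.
109

Repeated squaring. Binary of 8 = 1000.
2^1 ≡ 2 (mod 147); 2^2 ≡ 4 (mod 147); 2^4 ≡ 16 (mod 147); 2^8 ≡ 109 (mod 147)
2^8 = 2^8 ≡ 109 (mod 147)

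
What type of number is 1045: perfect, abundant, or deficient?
deficient

Proper divisors of 1045: sum = 1 + 5 + 11 + 19 + 55 + 95 + 209 = 395
Since 395 < 1045, 1045 is deficient.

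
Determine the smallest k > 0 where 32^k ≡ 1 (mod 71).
7

71 is prime, so ord(32) divides φ(71) = 70.
Divisors of 70: 1, 2, 5, 7, 10, 14, 35, 70.
Repeated squaring: 32^1 ≡ 32, 32^2 ≡ 30, 32^4 ≡ 48, 32^8 ≡ 32, 32^16 ≡ 30, 32^32 ≡ 48, 32^64 ≡ 32 (mod 71).
Test 32^d mod 71 for each divisor d in increasing order:
32^1 ≡ 32
32^2 ≡ 30
32^5 = 32^4·32^1 ≡ 45
32^7 = 32^4·32^2·32^1 ≡ 1  ← first divisor giving 1
The order is 7.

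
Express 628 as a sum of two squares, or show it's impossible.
12² + 22² (a=12, b=22)

Factorization: 628 = 2^2 × 157
By Fermat: n is sum of two squares iff every prime p ≡ 3 (mod 4) appears to even power.
All primes ≡ 3 (mod 4) appear to even power.
Search a = 0, 1, 2, … for 628 - a² a perfect square: first hit at a = 12: 628 - 144 = 484 = 22².
628 = 12² + 22² = 144 + 484 ✓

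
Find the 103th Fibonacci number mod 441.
328

Matrix identity: Q^n = [[F_(n+1), F_n], [F_n, F_(n-1)]] with Q = [[1,1],[1,0]].
n = 103 = 1100111₂. Square-and-multiply, entries mod 441:
Q^1 = [[1,1],[1,0]]
Q^3 = (Q^1)²·Q = [[3,2],[2,1]]
Q^6 = (Q^3)² = [[13,8],[8,5]]
Q^12 = (Q^6)² = [[233,144],[144,89]]
Q^25 = (Q^12)²·Q = [[118,55],[55,63]]
Q^51 = (Q^25)²·Q = [[3,191],[191,253]]
Q^103 = (Q^51)²·Q = [[273,328],[328,386]]
F_103 mod 441 = Q^103[0][1] = 328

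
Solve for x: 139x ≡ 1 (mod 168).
139

gcd(139, 168) = 1, so the inverse exists.
Extended Euclidean algorithm on (168, 139):
168 = 1 × 139 + 29  ⟹  29 = (1)·168 + (-1)·139
139 = 4 × 29 + 23  ⟹  23 = (-4)·168 + (5)·139
29 = 1 × 23 + 6  ⟹  6 = (5)·168 + (-6)·139
23 = 3 × 6 + 5  ⟹  5 = (-19)·168 + (23)·139
6 = 1 × 5 + 1  ⟹  1 = (24)·168 + (-29)·139
So (-29)·139 ≡ 1 (mod 168), i.e. 139^(-1) ≡ -29 ≡ 139 (mod 168).
Check: 139 × 139 = 19321 ≡ 1 (mod 168)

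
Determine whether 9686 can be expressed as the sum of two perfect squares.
Not possible

Factorization: 9686 = 2 × 29 × 167
By Fermat: n is sum of two squares iff every prime p ≡ 3 (mod 4) appears to even power.
Prime(s) ≡ 3 (mod 4) with odd exponent: [(167, 1)]
Therefore 9686 cannot be expressed as a² + b².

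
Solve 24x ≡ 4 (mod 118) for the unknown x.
x ≡ 10 (mod 59)

gcd(24, 118) = 2, which divides 4, so solutions exist.
Divide through by 2: 12x ≡ 2 (mod 59).
Find 12^(-1) mod 59 by the extended Euclidean algorithm:
59 = 4 × 12 + 11  ⟹  11 = (1)·59 + (-4)·12
12 = 1 × 11 + 1  ⟹  1 = (-1)·59 + (5)·12
So (5)·12 ≡ 1 (mod 59), i.e. 12^(-1) ≡ 5 (mod 59).
x ≡ 5 × 2 = 10 ≡ 10 (mod 59).
Check: 24 × 10 = 240 ≡ 4 (mod 118).
x ≡ 10 (mod 59), giving 2 solutions mod 118.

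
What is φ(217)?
180

217 = 7 × 31
φ(n) = n × ∏(1 - 1/p) for each prime p dividing n
φ(217) = 217 × (1 - 1/7) × (1 - 1/31) = 180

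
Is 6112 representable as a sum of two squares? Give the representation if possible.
Not possible

Factorization: 6112 = 2^5 × 191
By Fermat: n is sum of two squares iff every prime p ≡ 3 (mod 4) appears to even power.
Prime(s) ≡ 3 (mod 4) with odd exponent: [(191, 1)]
Therefore 6112 cannot be expressed as a² + b².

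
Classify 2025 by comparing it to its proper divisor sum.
deficient

Proper divisors of 2025: sum = 1 + 3 + 5 + 9 + 15 + 25 + 27 + 45 + 75 + 81 + 135 + 225 + 405 + 675 = 1726
Since 1726 < 2025, 2025 is deficient.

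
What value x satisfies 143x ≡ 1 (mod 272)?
175

gcd(143, 272) = 1, so the inverse exists.
Extended Euclidean algorithm on (272, 143):
272 = 1 × 143 + 129  ⟹  129 = (1)·272 + (-1)·143
143 = 1 × 129 + 14  ⟹  14 = (-1)·272 + (2)·143
129 = 9 × 14 + 3  ⟹  3 = (10)·272 + (-19)·143
14 = 4 × 3 + 2  ⟹  2 = (-41)·272 + (78)·143
3 = 1 × 2 + 1  ⟹  1 = (51)·272 + (-97)·143
So (-97)·143 ≡ 1 (mod 272), i.e. 143^(-1) ≡ -97 ≡ 175 (mod 272).
Check: 143 × 175 = 25025 ≡ 1 (mod 272)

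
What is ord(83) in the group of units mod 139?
69

139 is prime, so ord(83) divides φ(139) = 138.
Divisors of 138: 1, 2, 3, 6, 23, 46, 69, 138.
Repeated squaring: 83^1 ≡ 83, 83^2 ≡ 78, 83^4 ≡ 107, 83^8 ≡ 51, 83^16 ≡ 99, 83^32 ≡ 71, 83^64 ≡ 37, 83^128 ≡ 118 (mod 139).
Test 83^d mod 139 for each divisor d in increasing order:
83^1 ≡ 83
83^2 ≡ 78
83^3 = 83^2·83^1 ≡ 80
83^6 = 83^4·83^2 ≡ 6
83^23 = 83^16·83^4·83^2·83^1 ≡ 96
83^46 = 83^32·83^8·83^4·83^2 ≡ 42
83^69 = 83^64·83^4·83^1 ≡ 1  ← first divisor giving 1
The order is 69.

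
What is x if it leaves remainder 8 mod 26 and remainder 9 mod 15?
294

Using Chinese Remainder Theorem:
M = 26 × 15 = 390
M1 = 15, M2 = 26
y1 = 15^(-1) mod 26 = 7
y2 = 26^(-1) mod 15 = 11
x = (8×15×7 + 9×26×11) mod 390 = 294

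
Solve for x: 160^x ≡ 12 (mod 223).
197

Baby-step giant-step with step n = ⌈√223⌉ = 15.
Baby steps 160^j mod 223 (j:value) for j=0..14: 0:1, 1:160, 2:178, 3:159, 4:18, 5:204, 6:82, 7:186, 8:101, 9:104, 10:138, 11:3, 12:34, 13:88, 14:31.
Giant-step multiplier: 160^(-15) ≡ 160^(222-15) = 160^207 ≡ 95 (mod 223).
Giant steps γ_i = 12·95^i mod 223: γ_0=12, γ_1=25, γ_2=145, γ_3=172, γ_4=61, γ_5=220, γ_6=161, γ_7=131, γ_8=180, γ_9=152, γ_10=168, γ_11=127, γ_12=23, γ_13=178 (in table at j=2).
x = i·n + j = 13·15 + 2 = 197.
Check: 160^197 ≡ 12 (mod 223).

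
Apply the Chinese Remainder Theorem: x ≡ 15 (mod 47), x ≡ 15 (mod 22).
15

Using Chinese Remainder Theorem:
M = 47 × 22 = 1034
M1 = 22, M2 = 47
y1 = 22^(-1) mod 47 = 15
y2 = 47^(-1) mod 22 = 15
x = (15×22×15 + 15×47×15) mod 1034 = 15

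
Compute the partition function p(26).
2436

p(n) counts ways to write n as a sum of positive integers (order ignored).
Euler's pentagonal recurrence: p(k) = p(k-1) + p(k-2) - p(k-5) - p(k-7) + p(k-12) + p(k-15) - ... (offsets j(3j∓1)/2, signs ++--, p(0)=1, p(<0)=0).
DP table for k = 0..25: p(0)=1, p(1)=1, p(2)=2, p(3)=3, p(4)=5, p(5)=7, p(6)=11, p(7)=15, p(8)=22, p(9)=30, p(10)=42, p(11)=56, p(12)=77, p(13)=101, p(14)=135, p(15)=176, p(16)=231, p(17)=297, p(18)=385, p(19)=490, p(20)=627, p(21)=792, p(22)=1002, p(23)=1255, p(24)=1575, p(25)=1958.
Final step: p(26) = p(25) + p(24) - p(21) - p(19) + p(14) + p(11) - p(4) - p(0)
= 1958 + 1575 - 792 - 490 + 135 + 56 - 5 - 1
= 2436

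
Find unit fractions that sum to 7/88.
1/13 + 1/382 + 1/218504

Greedy algorithm:
7/88: ceiling(88/7) = 13, use 1/13
3/1144: ceiling(1144/3) = 382, use 1/382
1/218504: ceiling(218504/1) = 218504, use 1/218504
Result: 7/88 = 1/13 + 1/382 + 1/218504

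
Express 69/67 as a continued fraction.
[1; 33, 2]

Euclidean algorithm steps:
69 = 1 × 67 + 2
67 = 33 × 2 + 1
2 = 2 × 1 + 0
Continued fraction: [1; 33, 2]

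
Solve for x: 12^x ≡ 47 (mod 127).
96

Baby-step giant-step with step n = ⌈√127⌉ = 12.
Baby steps 12^j mod 127 (j:value) for j=0..11: 0:1, 1:12, 2:17, 3:77, 4:35, 5:39, 6:87, 7:28, 8:82, 9:95, 10:124, 11:91.
Giant-step multiplier: 12^(-12) ≡ 12^(126-12) = 12^114 ≡ 122 (mod 127).
Giant steps γ_i = 47·122^i mod 127: γ_0=47, γ_1=19, γ_2=32, γ_3=94, γ_4=38, γ_5=64, γ_6=61, γ_7=76, γ_8=1 (in table at j=0).
x = i·n + j = 8·12 + 0 = 96.
Check: 12^96 ≡ 47 (mod 127).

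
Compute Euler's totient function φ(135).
72

135 = 3^3 × 5
φ(n) = n × ∏(1 - 1/p) for each prime p dividing n
φ(135) = 135 × (1 - 1/3) × (1 - 1/5) = 72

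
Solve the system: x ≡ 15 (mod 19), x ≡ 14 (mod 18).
338

Using Chinese Remainder Theorem:
M = 19 × 18 = 342
M1 = 18, M2 = 19
y1 = 18^(-1) mod 19 = 18
y2 = 19^(-1) mod 18 = 1
x = (15×18×18 + 14×19×1) mod 342 = 338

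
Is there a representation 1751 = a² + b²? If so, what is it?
Not possible

Factorization: 1751 = 17 × 103
By Fermat: n is sum of two squares iff every prime p ≡ 3 (mod 4) appears to even power.
Prime(s) ≡ 3 (mod 4) with odd exponent: [(103, 1)]
Therefore 1751 cannot be expressed as a² + b².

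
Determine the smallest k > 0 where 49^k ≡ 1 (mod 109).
27

109 is prime, so ord(49) divides φ(109) = 108.
Divisors of 108: 1, 2, 3, 4, 6, 9, 12, 18, 27, 36, 54, 108.
Repeated squaring: 49^1 ≡ 49, 49^2 ≡ 3, 49^4 ≡ 9, 49^8 ≡ 81, 49^16 ≡ 21, 49^32 ≡ 5, 49^64 ≡ 25 (mod 109).
Test 49^d mod 109 for each divisor d in increasing order:
49^1 ≡ 49
49^2 ≡ 3
49^3 = 49^2·49^1 ≡ 38
49^4 ≡ 9
49^6 = 49^4·49^2 ≡ 27
49^9 = 49^8·49^1 ≡ 45
49^12 = 49^8·49^4 ≡ 75
49^18 = 49^16·49^2 ≡ 63
49^27 = 49^16·49^8·49^2·49^1 ≡ 1  ← first divisor giving 1
The order is 27.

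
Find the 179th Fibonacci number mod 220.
1

Matrix identity: Q^n = [[F_(n+1), F_n], [F_n, F_(n-1)]] with Q = [[1,1],[1,0]].
n = 179 = 10110011₂. Square-and-multiply, entries mod 220:
Q^1 = [[1,1],[1,0]]
Q^2 = (Q^1)² = [[2,1],[1,1]]
Q^5 = (Q^2)²·Q = [[8,5],[5,3]]
Q^11 = (Q^5)²·Q = [[144,89],[89,55]]
Q^22 = (Q^11)² = [[57,111],[111,166]]
Q^44 = (Q^22)² = [[170,113],[113,57]]
Q^89 = (Q^44)²·Q = [[0,89],[89,131]]
Q^179 = (Q^89)²·Q = [[0,1],[1,219]]
F_179 mod 220 = Q^179[0][1] = 1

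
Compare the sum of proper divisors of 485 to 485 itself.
deficient

Proper divisors of 485: sum = 1 + 5 + 97 = 103
Since 103 < 485, 485 is deficient.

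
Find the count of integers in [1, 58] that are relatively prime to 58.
28

58 = 2 × 29
φ(n) = n × ∏(1 - 1/p) for each prime p dividing n
φ(58) = 58 × (1 - 1/2) × (1 - 1/29) = 28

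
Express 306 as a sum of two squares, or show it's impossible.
9² + 15² (a=9, b=15)

Factorization: 306 = 2 × 3^2 × 17
By Fermat: n is sum of two squares iff every prime p ≡ 3 (mod 4) appears to even power.
All primes ≡ 3 (mod 4) appear to even power.
Search a = 0, 1, 2, … for 306 - a² a perfect square: first hit at a = 9: 306 - 81 = 225 = 15².
306 = 9² + 15² = 81 + 225 ✓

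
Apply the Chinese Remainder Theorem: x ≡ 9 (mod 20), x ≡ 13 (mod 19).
89

Using Chinese Remainder Theorem:
M = 20 × 19 = 380
M1 = 19, M2 = 20
y1 = 19^(-1) mod 20 = 19
y2 = 20^(-1) mod 19 = 1
x = (9×19×19 + 13×20×1) mod 380 = 89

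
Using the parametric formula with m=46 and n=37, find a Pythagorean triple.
(747, 3404, 3485)

Euclid's formula: a = m² - n², b = 2mn, c = m² + n²
m = 46, n = 37
a = 46² - 37² = 2116 - 1369 = 747
b = 2 × 46 × 37 = 3404
c = 46² + 37² = 2116 + 1369 = 3485
Verification: 747² + 3404² = 558009 + 11587216 = 12145225 = 3485² ✓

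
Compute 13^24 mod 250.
111

Repeated squaring. Binary of 24 = 11000.
13^1 ≡ 13 (mod 250); 13^2 ≡ 169 (mod 250); 13^4 ≡ 61 (mod 250); 13^8 ≡ 221 (mod 250); 13^16 ≡ 91 (mod 250)
13^24 = 13^8 × 13^16 ≡ 111 (mod 250)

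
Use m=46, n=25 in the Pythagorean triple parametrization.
(1491, 2300, 2741)

Euclid's formula: a = m² - n², b = 2mn, c = m² + n²
m = 46, n = 25
a = 46² - 25² = 2116 - 625 = 1491
b = 2 × 46 × 25 = 2300
c = 46² + 25² = 2116 + 625 = 2741
Verification: 1491² + 2300² = 2223081 + 5290000 = 7513081 = 2741² ✓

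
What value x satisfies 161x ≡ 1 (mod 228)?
17

gcd(161, 228) = 1, so the inverse exists.
Extended Euclidean algorithm on (228, 161):
228 = 1 × 161 + 67  ⟹  67 = (1)·228 + (-1)·161
161 = 2 × 67 + 27  ⟹  27 = (-2)·228 + (3)·161
67 = 2 × 27 + 13  ⟹  13 = (5)·228 + (-7)·161
27 = 2 × 13 + 1  ⟹  1 = (-12)·228 + (17)·161
So (17)·161 ≡ 1 (mod 228), i.e. 161^(-1) ≡ 17 (mod 228).
Check: 161 × 17 = 2737 ≡ 1 (mod 228)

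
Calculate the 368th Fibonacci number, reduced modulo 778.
237

Matrix identity: Q^n = [[F_(n+1), F_n], [F_n, F_(n-1)]] with Q = [[1,1],[1,0]].
n = 368 = 101110000₂. Square-and-multiply, entries mod 778:
Q^1 = [[1,1],[1,0]]
Q^2 = (Q^1)² = [[2,1],[1,1]]
Q^5 = (Q^2)²·Q = [[8,5],[5,3]]
Q^11 = (Q^5)²·Q = [[144,89],[89,55]]
Q^23 = (Q^11)²·Q = [[466,649],[649,595]]
Q^46 = (Q^23)² = [[397,59],[59,338]]
Q^92 = (Q^46)² = [[44,575],[575,247]]
Q^184 = (Q^92)² = [[355,55],[55,300]]
Q^368 = (Q^184)² = [[680,237],[237,443]]
F_368 mod 778 = Q^368[0][1] = 237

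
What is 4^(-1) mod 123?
31

gcd(4, 123) = 1, so the inverse exists.
Extended Euclidean algorithm on (123, 4):
123 = 30 × 4 + 3  ⟹  3 = (1)·123 + (-30)·4
4 = 1 × 3 + 1  ⟹  1 = (-1)·123 + (31)·4
So (31)·4 ≡ 1 (mod 123), i.e. 4^(-1) ≡ 31 (mod 123).
Check: 4 × 31 = 124 ≡ 1 (mod 123)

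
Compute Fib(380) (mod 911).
297

Matrix identity: Q^n = [[F_(n+1), F_n], [F_n, F_(n-1)]] with Q = [[1,1],[1,0]].
n = 380 = 101111100₂. Square-and-multiply, entries mod 911:
Q^1 = [[1,1],[1,0]]
Q^2 = (Q^1)² = [[2,1],[1,1]]
Q^5 = (Q^2)²·Q = [[8,5],[5,3]]
Q^11 = (Q^5)²·Q = [[144,89],[89,55]]
Q^23 = (Q^11)²·Q = [[818,416],[416,402]]
Q^47 = (Q^23)²·Q = [[509,416],[416,93]]
Q^95 = (Q^47)²·Q = [[230,323],[323,818]]
Q^190 = (Q^95)² = [[537,523],[523,14]]
Q^380 = (Q^190)² = [[722,297],[297,425]]
F_380 mod 911 = Q^380[0][1] = 297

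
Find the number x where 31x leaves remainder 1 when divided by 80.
31

gcd(31, 80) = 1, so the inverse exists.
Extended Euclidean algorithm on (80, 31):
80 = 2 × 31 + 18  ⟹  18 = (1)·80 + (-2)·31
31 = 1 × 18 + 13  ⟹  13 = (-1)·80 + (3)·31
18 = 1 × 13 + 5  ⟹  5 = (2)·80 + (-5)·31
13 = 2 × 5 + 3  ⟹  3 = (-5)·80 + (13)·31
5 = 1 × 3 + 2  ⟹  2 = (7)·80 + (-18)·31
3 = 1 × 2 + 1  ⟹  1 = (-12)·80 + (31)·31
So (31)·31 ≡ 1 (mod 80), i.e. 31^(-1) ≡ 31 (mod 80).
Check: 31 × 31 = 961 ≡ 1 (mod 80)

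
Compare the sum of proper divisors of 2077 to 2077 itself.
deficient

Proper divisors of 2077: sum = 1 + 31 + 67 = 99
Since 99 < 2077, 2077 is deficient.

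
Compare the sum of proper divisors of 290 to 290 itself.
deficient

Proper divisors of 290: sum = 1 + 2 + 5 + 10 + 29 + 58 + 145 = 250
Since 250 < 290, 290 is deficient.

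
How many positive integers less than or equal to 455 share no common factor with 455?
288

455 = 5 × 7 × 13
φ(n) = n × ∏(1 - 1/p) for each prime p dividing n
φ(455) = 455 × (1 - 1/5) × (1 - 1/7) × (1 - 1/13) = 288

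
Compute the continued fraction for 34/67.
[0; 1, 1, 33]

Euclidean algorithm steps:
34 = 0 × 67 + 34
67 = 1 × 34 + 33
34 = 1 × 33 + 1
33 = 33 × 1 + 0
Continued fraction: [0; 1, 1, 33]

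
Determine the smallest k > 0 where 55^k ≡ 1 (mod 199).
66

199 is prime, so ord(55) divides φ(199) = 198.
Divisors of 198: 1, 2, 3, 6, 9, 11, 18, 22, 33, 66, 99, 198.
Repeated squaring: 55^1 ≡ 55, 55^2 ≡ 40, 55^4 ≡ 8, 55^8 ≡ 64, 55^16 ≡ 116, 55^32 ≡ 123, 55^64 ≡ 5, 55^128 ≡ 25 (mod 199).
Test 55^d mod 199 for each divisor d in increasing order:
55^1 ≡ 55
55^2 ≡ 40
55^3 = 55^2·55^1 ≡ 11
55^6 = 55^4·55^2 ≡ 121
55^9 = 55^8·55^1 ≡ 137
55^11 = 55^8·55^2·55^1 ≡ 107
55^18 = 55^16·55^2 ≡ 63
55^22 = 55^16·55^4·55^2 ≡ 106
55^33 = 55^32·55^1 ≡ 198
55^66 = 55^64·55^2 ≡ 1  ← first divisor giving 1
The order is 66.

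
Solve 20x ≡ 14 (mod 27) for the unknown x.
x ≡ 25 (mod 27)

gcd(20, 27) = 1, which divides 14, so solutions exist.
Find 20^(-1) mod 27 by the extended Euclidean algorithm:
27 = 1 × 20 + 7  ⟹  7 = (1)·27 + (-1)·20
20 = 2 × 7 + 6  ⟹  6 = (-2)·27 + (3)·20
7 = 1 × 6 + 1  ⟹  1 = (3)·27 + (-4)·20
So (-4)·20 ≡ 1 (mod 27), i.e. 20^(-1) ≡ -4 ≡ 23 (mod 27).
x ≡ 23 × 14 = 322 ≡ 25 (mod 27).
Check: 20 × 25 = 500 ≡ 14 (mod 27).
Unique solution: x ≡ 25 (mod 27)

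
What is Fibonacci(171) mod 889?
124

Matrix identity: Q^n = [[F_(n+1), F_n], [F_n, F_(n-1)]] with Q = [[1,1],[1,0]].
n = 171 = 10101011₂. Square-and-multiply, entries mod 889:
Q^1 = [[1,1],[1,0]]
Q^2 = (Q^1)² = [[2,1],[1,1]]
Q^5 = (Q^2)²·Q = [[8,5],[5,3]]
Q^10 = (Q^5)² = [[89,55],[55,34]]
Q^21 = (Q^10)²·Q = [[820,278],[278,542]]
Q^42 = (Q^21)² = [[257,811],[811,335]]
Q^85 = (Q^42)²·Q = [[176,124],[124,52]]
Q^171 = (Q^85)²·Q = [[837,124],[124,713]]
F_171 mod 889 = Q^171[0][1] = 124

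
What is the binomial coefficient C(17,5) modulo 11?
6

Using Lucas' theorem:
Write n=17 and k=5 in base 11:
n in base 11: [1, 6]
k in base 11: [0, 5]
C(17,5) mod 11 = ∏ C(n_i, k_i) mod 11
Digit binomials (mod 11): C(1,0) = 1; C(6,5) = 6
Product: 1 × 6 = 6 ≡ 6 (mod 11)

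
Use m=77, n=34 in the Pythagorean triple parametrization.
(4773, 5236, 7085)

Euclid's formula: a = m² - n², b = 2mn, c = m² + n²
m = 77, n = 34
a = 77² - 34² = 5929 - 1156 = 4773
b = 2 × 77 × 34 = 5236
c = 77² + 34² = 5929 + 1156 = 7085
Verification: 4773² + 5236² = 22781529 + 27415696 = 50197225 = 7085² ✓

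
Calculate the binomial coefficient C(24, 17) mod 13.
5

Using Lucas' theorem:
Write n=24 and k=17 in base 13:
n in base 13: [1, 11]
k in base 13: [1, 4]
C(24,17) mod 13 = ∏ C(n_i, k_i) mod 13
Digit binomials (mod 13): C(1,1) = 1; C(11,4) = 330 ≡ 5
Product: 1 × 5 = 5 ≡ 5 (mod 13)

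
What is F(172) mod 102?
81

Matrix identity: Q^n = [[F_(n+1), F_n], [F_n, F_(n-1)]] with Q = [[1,1],[1,0]].
n = 172 = 10101100₂. Square-and-multiply, entries mod 102:
Q^1 = [[1,1],[1,0]]
Q^2 = (Q^1)² = [[2,1],[1,1]]
Q^5 = (Q^2)²·Q = [[8,5],[5,3]]
Q^10 = (Q^5)² = [[89,55],[55,34]]
Q^21 = (Q^10)²·Q = [[65,32],[32,33]]
Q^43 = (Q^21)²·Q = [[21,47],[47,76]]
Q^86 = (Q^43)² = [[100,71],[71,29]]
Q^172 = (Q^86)² = [[47,81],[81,68]]
F_172 mod 102 = Q^172[0][1] = 81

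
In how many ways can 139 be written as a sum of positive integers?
13610949895

p(n) counts ways to write n as a sum of positive integers (order ignored).
Euler's pentagonal recurrence: p(k) = p(k-1) + p(k-2) - p(k-5) - p(k-7) + p(k-12) + p(k-15) - ... (offsets j(3j∓1)/2, signs ++--, p(0)=1, p(<0)=0).
DP table for k = 0..138: p(0)=1, p(1)=1, p(2)=2, p(3)=3, p(4)=5, p(5)=7, p(6)=11, p(7)=15, p(8)=22, p(9)=30, p(10)=42, p(11)=56, p(12)=77, p(13)=101, p(14)=135, p(15)=176, p(16)=231, p(17)=297, p(18)=385, p(19)=490, p(20)=627, p(21)=792, p(22)=1002, p(23)=1255, p(24)=1575, p(25)=1958, p(26)=2436, p(27)=3010, p(28)=3718, p(29)=4565, p(30)=5604, p(31)=6842, p(32)=8349, p(33)=10143, p(34)=12310, p(35)=14883, p(36)=17977, p(37)=21637, p(38)=26015, p(39)=31185, p(40)=37338, p(41)=44583, p(42)=53174, p(43)=63261, p(44)=75175, p(45)=89134, p(46)=105558, p(47)=124754, p(48)=147273, p(49)=173525, p(50)=204226, p(51)=239943, p(52)=281589, p(53)=329931, p(54)=386155, p(55)=451276, p(56)=526823, p(57)=614154, p(58)=715220, p(59)=831820, p(60)=966467, p(61)=1121505, p(62)=1300156, p(63)=1505499, p(64)=1741630, p(65)=2012558, p(66)=2323520, p(67)=2679689, p(68)=3087735, p(69)=3554345, p(70)=4087968, p(71)=4697205, p(72)=5392783, p(73)=6185689, p(74)=7089500, p(75)=8118264, p(76)=9289091, p(77)=10619863, p(78)=12132164, p(79)=13848650, p(80)=15796476, p(81)=18004327, p(82)=20506255, p(83)=23338469, p(84)=26543660, p(85)=30167357, p(86)=34262962, p(87)=38887673, p(88)=44108109, p(89)=49995925, p(90)=56634173, p(91)=64112359, p(92)=72533807, p(93)=82010177, p(94)=92669720, p(95)=104651419, p(96)=118114304, p(97)=133230930, p(98)=150198136, p(99)=169229875, p(100)=190569292, p(101)=214481126, p(102)=241265379, p(103)=271248950, p(104)=304801365, p(105)=342325709, p(106)=384276336, p(107)=431149389, p(108)=483502844, p(109)=541946240, p(110)=607163746, p(111)=679903203, p(112)=761002156, p(113)=851376628, p(114)=952050665, p(115)=1064144451, p(116)=1188908248, p(117)=1327710076, p(118)=1482074143, p(119)=1653668665, p(120)=1844349560, p(121)=2056148051, p(122)=2291320912, p(123)=2552338241, p(124)=2841940500, p(125)=3163127352, p(126)=3519222692, p(127)=3913864295, p(128)=4351078600, p(129)=4835271870, p(130)=5371315400, p(131)=5964539504, p(132)=6620830889, p(133)=7346629512, p(134)=8149040695, p(135)=9035836076, p(136)=10015581680, p(137)=11097645016, p(138)=12292341831.
Final step: p(139) = p(138) + p(137) - p(134) - p(132) + p(127) + p(124) - p(117) - p(113) + p(104) + p(99) - p(88) - p(82) + p(69) + p(62) - p(47) - p(39) + p(22) + p(13)
= 12292341831 + 11097645016 - 8149040695 - 6620830889 + 3913864295 + 2841940500 - 1327710076 - 851376628 + 304801365 + 169229875 - 44108109 - 20506255 + 3554345 + 1300156 - 124754 - 31185 + 1002 + 101
= 13610949895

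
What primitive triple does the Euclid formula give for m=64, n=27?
(3367, 3456, 4825)

Euclid's formula: a = m² - n², b = 2mn, c = m² + n²
m = 64, n = 27
a = 64² - 27² = 4096 - 729 = 3367
b = 2 × 64 × 27 = 3456
c = 64² + 27² = 4096 + 729 = 4825
Verification: 3367² + 3456² = 11336689 + 11943936 = 23280625 = 4825² ✓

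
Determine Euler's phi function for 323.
288

323 = 17 × 19
φ(n) = n × ∏(1 - 1/p) for each prime p dividing n
φ(323) = 323 × (1 - 1/17) × (1 - 1/19) = 288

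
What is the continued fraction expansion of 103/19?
[5; 2, 2, 1, 2]

Euclidean algorithm steps:
103 = 5 × 19 + 8
19 = 2 × 8 + 3
8 = 2 × 3 + 2
3 = 1 × 2 + 1
2 = 2 × 1 + 0
Continued fraction: [5; 2, 2, 1, 2]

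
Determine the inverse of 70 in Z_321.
133

gcd(70, 321) = 1, so the inverse exists.
Extended Euclidean algorithm on (321, 70):
321 = 4 × 70 + 41  ⟹  41 = (1)·321 + (-4)·70
70 = 1 × 41 + 29  ⟹  29 = (-1)·321 + (5)·70
41 = 1 × 29 + 12  ⟹  12 = (2)·321 + (-9)·70
29 = 2 × 12 + 5  ⟹  5 = (-5)·321 + (23)·70
12 = 2 × 5 + 2  ⟹  2 = (12)·321 + (-55)·70
5 = 2 × 2 + 1  ⟹  1 = (-29)·321 + (133)·70
So (133)·70 ≡ 1 (mod 321), i.e. 70^(-1) ≡ 133 (mod 321).
Check: 70 × 133 = 9310 ≡ 1 (mod 321)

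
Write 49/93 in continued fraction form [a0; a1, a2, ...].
[0; 1, 1, 8, 1, 4]

Euclidean algorithm steps:
49 = 0 × 93 + 49
93 = 1 × 49 + 44
49 = 1 × 44 + 5
44 = 8 × 5 + 4
5 = 1 × 4 + 1
4 = 4 × 1 + 0
Continued fraction: [0; 1, 1, 8, 1, 4]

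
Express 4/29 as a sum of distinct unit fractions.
1/8 + 1/78 + 1/9048

Greedy algorithm:
4/29: ceiling(29/4) = 8, use 1/8
3/232: ceiling(232/3) = 78, use 1/78
1/9048: ceiling(9048/1) = 9048, use 1/9048
Result: 4/29 = 1/8 + 1/78 + 1/9048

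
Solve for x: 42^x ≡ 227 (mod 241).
107

Baby-step giant-step with step n = ⌈√241⌉ = 16.
Baby steps 42^j mod 241 (j:value) for j=0..15: 0:1, 1:42, 2:77, 3:101, 4:145, 5:65, 6:79, 7:185, 8:58, 9:26, 10:128, 11:74, 12:216, 13:155, 14:3, 15:126.
Giant-step multiplier: 42^(-16) ≡ 42^(240-16) = 42^224 ≡ 24 (mod 241).
Giant steps γ_i = 227·24^i mod 241: γ_0=227, γ_1=146, γ_2=130, γ_3=228, γ_4=170, γ_5=224, γ_6=74 (in table at j=11).
x = i·n + j = 6·16 + 11 = 107.
Check: 42^107 ≡ 227 (mod 241).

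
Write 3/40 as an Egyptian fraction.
1/14 + 1/280

Greedy algorithm:
3/40: ceiling(40/3) = 14, use 1/14
1/280: ceiling(280/1) = 280, use 1/280
Result: 3/40 = 1/14 + 1/280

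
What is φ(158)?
78

158 = 2 × 79
φ(n) = n × ∏(1 - 1/p) for each prime p dividing n
φ(158) = 158 × (1 - 1/2) × (1 - 1/79) = 78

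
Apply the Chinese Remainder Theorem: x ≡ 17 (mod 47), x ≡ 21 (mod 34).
769

Using Chinese Remainder Theorem:
M = 47 × 34 = 1598
M1 = 34, M2 = 47
y1 = 34^(-1) mod 47 = 18
y2 = 47^(-1) mod 34 = 21
x = (17×34×18 + 21×47×21) mod 1598 = 769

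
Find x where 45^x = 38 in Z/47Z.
15

Baby-step giant-step with step n = ⌈√47⌉ = 7.
Baby steps 45^j mod 47 (j:value) for j=0..6: 0:1, 1:45, 2:4, 3:39, 4:16, 5:15, 6:17.
Giant-step multiplier: 45^(-7) ≡ 45^(46-7) = 45^39 ≡ 29 (mod 47).
Giant steps γ_i = 38·29^i mod 47: γ_0=38, γ_1=21, γ_2=45 (in table at j=1).
x = i·n + j = 2·7 + 1 = 15.
Check: 45^15 ≡ 38 (mod 47).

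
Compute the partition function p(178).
571701605655

p(n) counts ways to write n as a sum of positive integers (order ignored).
Euler's pentagonal recurrence: p(k) = p(k-1) + p(k-2) - p(k-5) - p(k-7) + p(k-12) + p(k-15) - ... (offsets j(3j∓1)/2, signs ++--, p(0)=1, p(<0)=0).
DP table for k = 0..177: p(0)=1, p(1)=1, p(2)=2, p(3)=3, p(4)=5, p(5)=7, p(6)=11, p(7)=15, p(8)=22, p(9)=30, p(10)=42, p(11)=56, p(12)=77, p(13)=101, p(14)=135, p(15)=176, p(16)=231, p(17)=297, p(18)=385, p(19)=490, p(20)=627, p(21)=792, p(22)=1002, p(23)=1255, p(24)=1575, p(25)=1958, p(26)=2436, p(27)=3010, p(28)=3718, p(29)=4565, p(30)=5604, p(31)=6842, p(32)=8349, p(33)=10143, p(34)=12310, p(35)=14883, p(36)=17977, p(37)=21637, p(38)=26015, p(39)=31185, p(40)=37338, p(41)=44583, p(42)=53174, p(43)=63261, p(44)=75175, p(45)=89134, p(46)=105558, p(47)=124754, p(48)=147273, p(49)=173525, p(50)=204226, p(51)=239943, p(52)=281589, p(53)=329931, p(54)=386155, p(55)=451276, p(56)=526823, p(57)=614154, p(58)=715220, p(59)=831820, p(60)=966467, p(61)=1121505, p(62)=1300156, p(63)=1505499, p(64)=1741630, p(65)=2012558, p(66)=2323520, p(67)=2679689, p(68)=3087735, p(69)=3554345, p(70)=4087968, p(71)=4697205, p(72)=5392783, p(73)=6185689, p(74)=7089500, p(75)=8118264, p(76)=9289091, p(77)=10619863, p(78)=12132164, p(79)=13848650, p(80)=15796476, p(81)=18004327, p(82)=20506255, p(83)=23338469, p(84)=26543660, p(85)=30167357, p(86)=34262962, p(87)=38887673, p(88)=44108109, p(89)=49995925, p(90)=56634173, p(91)=64112359, p(92)=72533807, p(93)=82010177, p(94)=92669720, p(95)=104651419, p(96)=118114304, p(97)=133230930, p(98)=150198136, p(99)=169229875, p(100)=190569292, p(101)=214481126, p(102)=241265379, p(103)=271248950, p(104)=304801365, p(105)=342325709, p(106)=384276336, p(107)=431149389, p(108)=483502844, p(109)=541946240, p(110)=607163746, p(111)=679903203, p(112)=761002156, p(113)=851376628, p(114)=952050665, p(115)=1064144451, p(116)=1188908248, p(117)=1327710076, p(118)=1482074143, p(119)=1653668665, p(120)=1844349560, p(121)=2056148051, p(122)=2291320912, p(123)=2552338241, p(124)=2841940500, p(125)=3163127352, p(126)=3519222692, p(127)=3913864295, p(128)=4351078600, p(129)=4835271870, p(130)=5371315400, p(131)=5964539504, p(132)=6620830889, p(133)=7346629512, p(134)=8149040695, p(135)=9035836076, p(136)=10015581680, p(137)=11097645016, p(138)=12292341831, p(139)=13610949895, p(140)=15065878135, p(141)=16670689208, p(142)=18440293320, p(143)=20390982757, p(144)=22540654445, p(145)=24908858009, p(146)=27517052599, p(147)=30388671978, p(148)=33549419497, p(149)=37027355200, p(150)=40853235313, p(151)=45060624582, p(152)=49686288421, p(153)=54770336324, p(154)=60356673280, p(155)=66493182097, p(156)=73232243759, p(157)=80630964769, p(158)=88751778802, p(159)=97662728555, p(160)=107438159466, p(161)=118159068427, p(162)=129913904637, p(163)=142798995930, p(164)=156919475295, p(165)=172389800255, p(166)=189334822579, p(167)=207890420102, p(168)=228204732751, p(169)=250438925115, p(170)=274768617130, p(171)=301384802048, p(172)=330495499613, p(173)=362326859895, p(174)=397125074750, p(175)=435157697830, p(176)=476715857290, p(177)=522115831195.
Final step: p(178) = p(177) + p(176) - p(173) - p(171) + p(166) + p(163) - p(156) - p(152) + p(143) + p(138) - p(127) - p(121) + p(108) + p(101) - p(86) - p(78) + p(61) + p(52) - p(33) - p(23) + p(2)
= 522115831195 + 476715857290 - 362326859895 - 301384802048 + 189334822579 + 142798995930 - 73232243759 - 49686288421 + 20390982757 + 12292341831 - 3913864295 - 2056148051 + 483502844 + 214481126 - 34262962 - 12132164 + 1121505 + 281589 - 10143 - 1255 + 2
= 571701605655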